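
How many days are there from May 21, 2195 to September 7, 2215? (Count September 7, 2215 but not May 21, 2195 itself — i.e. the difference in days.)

7413

May 21, 2195 → May 21, 2196: 366 days (Feb 29, 2196 is in that span).
May 21, 2196 → May 21, 2197: 365 days.
May 21, 2197 → May 21, 2198: 365 days.
May 21, 2198 → May 21, 2199: 365 days.
May 21, 2199 → May 21, 2200: 365 days.
May 21, 2200 → May 21, 2201: 365 days.
May 21, 2201 → May 21, 2202: 365 days.
May 21, 2202 → May 21, 2203: 365 days.
May 21, 2203 → May 21, 2204: 366 days (Feb 29, 2204 is in that span).
May 21, 2204 → May 21, 2205: 365 days.
May 21, 2205 → May 21, 2206: 365 days.
May 21, 2206 → May 21, 2207: 365 days.
May 21, 2207 → May 21, 2208: 366 days (Feb 29, 2208 is in that span).
May 21, 2208 → May 21, 2209: 365 days.
May 21, 2209 → May 21, 2210: 365 days.
May 21, 2210 → May 21, 2211: 365 days.
May 21, 2211 → May 21, 2212: 366 days (Feb 29, 2212 is in that span).
May 21, 2212 → May 21, 2213: 365 days.
May 21, 2213 → May 21, 2214: 365 days.
May 21, 2214 → May 21, 2215: 365 days.
May 21, 2215 → Jun 21, 2215: 31 days (May has 31).
Jun 21, 2215 → Jul 21, 2215: 30 days (June has 30).
Jul 21, 2215 → Aug 21, 2215: 31 days (July has 31).
Aug 21, 2215 → Sep 7, 2215: 17 days.
Total: 7413 days.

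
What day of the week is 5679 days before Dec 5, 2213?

First find the weekday of Dec 5, 2213. Doomsday rule: the anchor day for the 2200s is Friday. For year 13: 13÷12 = 1 r 1, and 1÷4 = 0, so 1+1+0 = 2.
Friday + 2 ≡ Sunday — that's 2213's doomsday.
In December the doomsday date is Dec 12.
Dec 5 is 7 days before Dec 12; 7 mod 7 = 0, so Sunday − 0 = Sunday.
5679 mod 7 = 2, so 5679 days before a Sunday is Sunday − 2 = Friday.

Friday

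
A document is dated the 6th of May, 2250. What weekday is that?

January 1, 2250 is a Tuesday.
Jan 1, 2250 → Feb 1, 2250: 31 days (January has 31).
Feb 1, 2250 → Mar 1, 2250: 28 days (February has 28).
Mar 1, 2250 → Apr 1, 2250: 31 days (March has 31).
Apr 1, 2250 → May 1, 2250: 30 days (April has 30).
May 1, 2250 → May 6, 2250: 5 days.
Total: 125 days.
125 mod 7 = 6, so Tuesday + 6 = Monday.

Monday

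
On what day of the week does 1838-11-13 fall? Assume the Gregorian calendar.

Doomsday rule: the anchor day for the 1800s is Friday. For year 38: 38÷12 = 3 r 2, and 2÷4 = 0, so 3+2+0 = 5.
Friday + 5 ≡ Wednesday — that's 1838's doomsday.
In November the doomsday date is Nov 7.
Nov 13 is 6 days after Nov 7; 6 mod 7 = 6, so Wednesday + 6 = Tuesday.

Tuesday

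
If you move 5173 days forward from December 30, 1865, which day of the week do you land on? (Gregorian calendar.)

First find the weekday of Dec 30, 1865. Doomsday rule: the anchor day for the 1800s is Friday. For year 65: 65÷12 = 5 r 5, and 5÷4 = 1, so 5+5+1 = 11.
Friday + 11 ≡ Tuesday — that's 1865's doomsday.
In December the doomsday date is Dec 12.
Dec 30 is 18 days after Dec 12; 18 mod 7 = 4, so Tuesday + 4 = Saturday.
5173 mod 7 = 0, so 5173 days after a Saturday is Saturday + 0 = Saturday.

Saturday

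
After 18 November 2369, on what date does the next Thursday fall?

November 20, 2369

Nov 18, 2369 is a Tuesday.
From Tuesday to the next Thursday is 2 days.
Nov 18, 2369 + 2 = Nov 20, 2369.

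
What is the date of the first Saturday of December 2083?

December 1, 2083 is a Wednesday.
The first Saturday is therefore December 4 (3 days later).

December 4, 2083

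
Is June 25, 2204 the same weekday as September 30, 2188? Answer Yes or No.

No

From Sep 30, 2188 to Jun 25, 2204 is 5746 days.
5746 mod 7 = 6, so they are different weekdays.
(Sep 30, 2188 is a Tuesday; Jun 25, 2204 is a Monday.)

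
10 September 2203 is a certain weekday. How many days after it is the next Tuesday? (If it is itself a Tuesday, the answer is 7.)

Sep 10, 2203 is a Saturday.
From Saturday to the next Tuesday is 3 days.

3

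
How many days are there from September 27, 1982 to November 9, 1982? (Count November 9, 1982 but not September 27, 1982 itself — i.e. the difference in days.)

Sep 27, 1982 → Oct 27, 1982: 30 days (September has 30).
Oct 27, 1982 → Nov 9, 1982: 13 days.
Total: 43 days.

43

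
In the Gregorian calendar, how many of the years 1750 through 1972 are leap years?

54

Multiples of 4 in [1750,1972]: 56.
Of those, multiples of 100: 2 (not leap unless ÷400).
Multiples of 400: 0.
Leap years = 56 − 2 + 0 = 54.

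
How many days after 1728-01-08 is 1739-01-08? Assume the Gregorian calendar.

Jan 8, 1728 → Jan 8, 1729: 366 days (Feb 29, 1728 is in that span).
Jan 8, 1729 → Jan 8, 1730: 365 days.
Jan 8, 1730 → Jan 8, 1731: 365 days.
Jan 8, 1731 → Jan 8, 1732: 365 days.
Jan 8, 1732 → Jan 8, 1733: 366 days (Feb 29, 1732 is in that span).
Jan 8, 1733 → Jan 8, 1734: 365 days.
Jan 8, 1734 → Jan 8, 1735: 365 days.
Jan 8, 1735 → Jan 8, 1736: 365 days.
Jan 8, 1736 → Jan 8, 1737: 366 days (Feb 29, 1736 is in that span).
Jan 8, 1737 → Jan 8, 1738: 365 days.
Jan 8, 1738 → Feb 8, 1738: 31 days (January has 31).
Feb 8, 1738 → Mar 8, 1738: 28 days (February has 28).
Mar 8, 1738 → Apr 8, 1738: 31 days (March has 31).
Apr 8, 1738 → May 8, 1738: 30 days (April has 30).
May 8, 1738 → Jun 8, 1738: 31 days (May has 31).
Jun 8, 1738 → Jul 8, 1738: 30 days (June has 30).
Jul 8, 1738 → Aug 8, 1738: 31 days (July has 31).
Aug 8, 1738 → Sep 8, 1738: 31 days (August has 31).
Sep 8, 1738 → Oct 8, 1738: 30 days (September has 30).
Oct 8, 1738 → Nov 8, 1738: 31 days (October has 31).
Nov 8, 1738 → Dec 8, 1738: 30 days (November has 30).
Dec 8, 1738 → Jan 8, 1739: 31 days.
Total: 4018 days.

4018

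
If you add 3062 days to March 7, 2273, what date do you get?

July 25, 2281

+365 (one year) → Mar 7, 2274 (2697 left).
+365 (one year) → Mar 7, 2275 (2332 left).
+366 (one year; includes Feb 29, 2276) → Mar 7, 2276 (1966 left).
+365 (one year) → Mar 7, 2277 (1601 left).
+365 (one year) → Mar 7, 2278 (1236 left).
+365 (one year) → Mar 7, 2279 (871 left).
+366 (one year; includes Feb 29, 2280) → Mar 7, 2280 (505 left).
+365 (one year) → Mar 7, 2281 (140 left).
Mar has 31 days: +25 → Apr 1, 2281 (115 left).
Apr has 30 days: +30 → May 1, 2281 (85 left).
May has 31 days: +31 → Jun 1, 2281 (54 left).
Jun has 30 days: +30 → Jul 1, 2281 (24 left).
+24 → Jul 25, 2281.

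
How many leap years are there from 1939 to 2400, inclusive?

113

Multiples of 4 in [1939,2400]: 116.
Of those, multiples of 100: 5 (not leap unless ÷400).
Multiples of 400: 2.
Leap years = 116 − 5 + 2 = 113.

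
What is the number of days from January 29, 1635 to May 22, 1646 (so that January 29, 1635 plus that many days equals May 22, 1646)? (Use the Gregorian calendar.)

4131

Jan 29, 1635 → Jan 29, 1636: 365 days.
Jan 29, 1636 → Jan 29, 1637: 366 days (Feb 29, 1636 is in that span).
Jan 29, 1637 → Jan 29, 1638: 365 days.
Jan 29, 1638 → Jan 29, 1639: 365 days.
Jan 29, 1639 → Jan 29, 1640: 365 days.
Jan 29, 1640 → Jan 29, 1641: 366 days (Feb 29, 1640 is in that span).
Jan 29, 1641 → Jan 29, 1642: 365 days.
Jan 29, 1642 → Jan 29, 1643: 365 days.
Jan 29, 1643 → Jan 29, 1644: 365 days.
Jan 29, 1644 → Jan 29, 1645: 366 days (Feb 29, 1644 is in that span).
Jan 29, 1645 → Jan 29, 1646: 365 days.
Jan 29, 1646 → Feb 28, 1646: 30 days (January has 31).
Feb 28, 1646 → Mar 28, 1646: 28 days (February has 28).
Mar 28, 1646 → Apr 28, 1646: 31 days (March has 31).
Apr 28, 1646 → May 22, 1646: 24 days.
Total: 4131 days.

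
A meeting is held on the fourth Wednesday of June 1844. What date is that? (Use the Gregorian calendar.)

June 26, 1844

June 1, 1844 is a Saturday.
The first Wednesday is therefore June 5 (4 days later).
The fourth Wednesday is 5 + 3×7 = June 26.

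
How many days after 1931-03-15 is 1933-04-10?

757

Mar 15, 1931 → Mar 15, 1932: 366 days (Feb 29, 1932 is in that span).
Mar 15, 1932 → Apr 15, 1932: 31 days (March has 31).
Apr 15, 1932 → May 15, 1932: 30 days (April has 30).
May 15, 1932 → Jun 15, 1932: 31 days (May has 31).
Jun 15, 1932 → Jul 15, 1932: 30 days (June has 30).
Jul 15, 1932 → Aug 15, 1932: 31 days (July has 31).
Aug 15, 1932 → Sep 15, 1932: 31 days (August has 31).
Sep 15, 1932 → Oct 15, 1932: 30 days (September has 30).
Oct 15, 1932 → Nov 15, 1932: 31 days (October has 31).
Nov 15, 1932 → Dec 15, 1932: 30 days (November has 30).
Dec 15, 1932 → Jan 15, 1933: 31 days (December has 31).
Jan 15, 1933 → Feb 15, 1933: 31 days (January has 31).
Feb 15, 1933 → Mar 15, 1933: 28 days (February has 28).
Mar 15, 1933 → Apr 10, 1933: 26 days.
Total: 757 days.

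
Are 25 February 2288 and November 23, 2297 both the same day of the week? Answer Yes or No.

No

From Feb 25, 2288 to Nov 23, 2297 is 3559 days.
3559 mod 7 = 3, so they are different weekdays.
(Feb 25, 2288 is a Saturday; Nov 23, 2297 is a Tuesday.)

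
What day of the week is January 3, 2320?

Doomsday rule: the anchor day for the 2300s is Wednesday. For year 20: 20÷12 = 1 r 8, and 8÷4 = 2, so 1+8+2 = 11.
Wednesday + 11 ≡ Sunday — that's 2320's doomsday.
In January the doomsday date is Jan 4 (2320 is a leap year (divisible by 4)).
Jan 3 is 1 day before Jan 4; 1 mod 7 = 1, so Sunday − 1 = Saturday.

Saturday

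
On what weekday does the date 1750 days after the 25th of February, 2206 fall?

Tuesday

First find the weekday of Feb 25, 2206. Doomsday rule: the anchor day for the 2200s is Friday. For year 06: 6÷12 = 0 r 6, and 6÷4 = 1, so 0+6+1 = 7.
Friday + 7 ≡ Friday — that's 2206's doomsday.
In February the doomsday date is Feb 28 (2206 is not a leap year).
Feb 25 is 3 days before Feb 28; 3 mod 7 = 3, so Friday − 3 = Tuesday.
1750 mod 7 = 0, so 1750 days after a Tuesday is Tuesday + 0 = Tuesday.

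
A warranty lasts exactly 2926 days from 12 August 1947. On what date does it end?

+366 (one year; includes Feb 29, 1948) → Aug 12, 1948 (2560 left).
+365 (one year) → Aug 12, 1949 (2195 left).
+365 (one year) → Aug 12, 1950 (1830 left).
+365 (one year) → Aug 12, 1951 (1465 left).
+366 (one year; includes Feb 29, 1952) → Aug 12, 1952 (1099 left).
+365 (one year) → Aug 12, 1953 (734 left).
+365 (one year) → Aug 12, 1954 (369 left).
Aug has 31 days: +20 → Sep 1, 1954 (349 left).
Sep has 30 days: +30 → Oct 1, 1954 (319 left).
Oct has 31 days: +31 → Nov 1, 1954 (288 left).
Nov has 30 days: +30 → Dec 1, 1954 (258 left).
Dec has 31 days: +31 → Jan 1, 1955 (227 left).
Jan has 31 days: +31 → Feb 1, 1955 (196 left).
Feb has 28 days: +28 → Mar 1, 1955 (168 left).
Mar has 31 days: +31 → Apr 1, 1955 (137 left).
Apr has 30 days: +30 → May 1, 1955 (107 left).
May has 31 days: +31 → Jun 1, 1955 (76 left).
Jun has 30 days: +30 → Jul 1, 1955 (46 left).
Jul has 31 days: +31 → Aug 1, 1955 (15 left).
+15 → Aug 16, 1955.

August 16, 1955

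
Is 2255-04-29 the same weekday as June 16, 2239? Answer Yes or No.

From Jun 16, 2239 to Apr 29, 2255 is 5796 days.
5796 mod 7 = 0, so they are the same weekday.
(Jun 16, 2239 is a Sunday; Apr 29, 2255 is a Sunday.)

Yes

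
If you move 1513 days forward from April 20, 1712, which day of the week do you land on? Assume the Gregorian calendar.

Thursday

First find the weekday of Apr 20, 1712. Doomsday rule: the anchor day for the 1700s is Sunday. For year 12: 12÷12 = 1 r 0, and 0÷4 = 0, so 1+0+0 = 1.
Sunday + 1 ≡ Monday — that's 1712's doomsday.
In April the doomsday date is Apr 4.
Apr 20 is 16 days after Apr 4; 16 mod 7 = 2, so Monday + 2 = Wednesday.
1513 mod 7 = 1, so 1513 days after a Wednesday is Wednesday + 1 = Thursday.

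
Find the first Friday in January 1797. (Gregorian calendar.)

January 6, 1797

January 1, 1797 is a Sunday.
The first Friday is therefore January 6 (5 days later).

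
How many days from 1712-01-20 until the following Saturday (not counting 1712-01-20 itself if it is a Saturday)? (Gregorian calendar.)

Jan 20, 1712 is a Wednesday.
From Wednesday to the next Saturday is 3 days.

3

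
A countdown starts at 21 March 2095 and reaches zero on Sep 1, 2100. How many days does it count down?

Mar 21, 2095 → Mar 21, 2096: 366 days (Feb 29, 2096 is in that span).
Mar 21, 2096 → Mar 21, 2097: 365 days.
Mar 21, 2097 → Mar 21, 2098: 365 days.
Mar 21, 2098 → Mar 21, 2099: 365 days.
Mar 21, 2099 → Mar 21, 2100: 365 days.
Mar 21, 2100 → Apr 21, 2100: 31 days (March has 31).
Apr 21, 2100 → May 21, 2100: 30 days (April has 30).
May 21, 2100 → Jun 21, 2100: 31 days (May has 31).
Jun 21, 2100 → Jul 21, 2100: 30 days (June has 30).
Jul 21, 2100 → Aug 21, 2100: 31 days (July has 31).
Aug 21, 2100 → Sep 1, 2100: 11 days.
Total: 1990 days.

1990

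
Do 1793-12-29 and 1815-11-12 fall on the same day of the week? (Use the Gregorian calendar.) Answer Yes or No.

From Dec 29, 1793 to Nov 12, 1815 is 7987 days.
7987 mod 7 = 0, so they are the same weekday.
(Dec 29, 1793 is a Sunday; Nov 12, 1815 is a Sunday.)

Yes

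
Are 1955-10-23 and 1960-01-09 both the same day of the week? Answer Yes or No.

No

From Oct 23, 1955 to Jan 9, 1960 is 1539 days.
1539 mod 7 = 6, so they are different weekdays.
(Oct 23, 1955 is a Sunday; Jan 9, 1960 is a Saturday.)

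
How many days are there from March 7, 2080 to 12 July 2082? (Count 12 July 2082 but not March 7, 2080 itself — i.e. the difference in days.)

Mar 7, 2080 → Mar 7, 2081: 365 days.
Mar 7, 2081 → Mar 7, 2082: 365 days.
Mar 7, 2082 → Apr 7, 2082: 31 days (March has 31).
Apr 7, 2082 → May 7, 2082: 30 days (April has 30).
May 7, 2082 → Jun 7, 2082: 31 days (May has 31).
Jun 7, 2082 → Jul 7, 2082: 30 days (June has 30).
Jul 7, 2082 → Jul 12, 2082: 5 days.
Total: 857 days.

857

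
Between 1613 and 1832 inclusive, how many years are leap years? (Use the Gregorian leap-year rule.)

Multiples of 4 in [1613,1832]: 55.
Of those, multiples of 100: 2 (not leap unless ÷400).
Multiples of 400: 0.
Leap years = 55 − 2 + 0 = 53.

53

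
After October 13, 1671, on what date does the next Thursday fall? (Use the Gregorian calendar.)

Oct 13, 1671 is a Tuesday.
From Tuesday to the next Thursday is 2 days.
Oct 13, 1671 + 2 = Oct 15, 1671.

October 15, 1671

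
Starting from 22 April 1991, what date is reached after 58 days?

Apr has 30 days: +9 → May 1, 1991 (49 left).
May has 31 days: +31 → Jun 1, 1991 (18 left).
+18 → Jun 19, 1991.

June 19, 1991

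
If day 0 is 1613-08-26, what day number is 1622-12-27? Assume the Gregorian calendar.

3410

Aug 26, 1613 → Aug 26, 1614: 365 days.
Aug 26, 1614 → Aug 26, 1615: 365 days.
Aug 26, 1615 → Aug 26, 1616: 366 days (Feb 29, 1616 is in that span).
Aug 26, 1616 → Aug 26, 1617: 365 days.
Aug 26, 1617 → Aug 26, 1618: 365 days.
Aug 26, 1618 → Aug 26, 1619: 365 days.
Aug 26, 1619 → Aug 26, 1620: 366 days (Feb 29, 1620 is in that span).
Aug 26, 1620 → Aug 26, 1621: 365 days.
Aug 26, 1621 → Aug 26, 1622: 365 days.
Aug 26, 1622 → Sep 26, 1622: 31 days (August has 31).
Sep 26, 1622 → Oct 26, 1622: 30 days (September has 30).
Oct 26, 1622 → Nov 26, 1622: 31 days (October has 31).
Nov 26, 1622 → Dec 26, 1622: 30 days (November has 30).
Dec 26, 1622 → Dec 27, 1622: 1 days.
Total: 3410 days.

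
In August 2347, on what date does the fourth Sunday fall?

August 1, 2347 is a Friday.
The first Sunday is therefore August 3 (2 days later).
The fourth Sunday is 3 + 3×7 = August 24.

August 24, 2347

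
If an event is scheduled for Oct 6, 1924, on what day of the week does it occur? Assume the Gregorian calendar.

Doomsday rule: the anchor day for the 1900s is Wednesday. For year 24: 24÷12 = 2 r 0, and 0÷4 = 0, so 2+0+0 = 2.
Wednesday + 2 ≡ Friday — that's 1924's doomsday.
In October the doomsday date is Oct 10.
Oct 6 is 4 days before Oct 10; 4 mod 7 = 4, so Friday − 4 = Monday.

Monday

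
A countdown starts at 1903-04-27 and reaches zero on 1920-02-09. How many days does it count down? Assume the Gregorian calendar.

Apr 27, 1903 → Apr 27, 1904: 366 days (Feb 29, 1904 is in that span).
Apr 27, 1904 → Apr 27, 1905: 365 days.
Apr 27, 1905 → Apr 27, 1906: 365 days.
Apr 27, 1906 → Apr 27, 1907: 365 days.
Apr 27, 1907 → Apr 27, 1908: 366 days (Feb 29, 1908 is in that span).
Apr 27, 1908 → Apr 27, 1909: 365 days.
Apr 27, 1909 → Apr 27, 1910: 365 days.
Apr 27, 1910 → Apr 27, 1911: 365 days.
Apr 27, 1911 → Apr 27, 1912: 366 days (Feb 29, 1912 is in that span).
Apr 27, 1912 → Apr 27, 1913: 365 days.
Apr 27, 1913 → Apr 27, 1914: 365 days.
Apr 27, 1914 → Apr 27, 1915: 365 days.
Apr 27, 1915 → Apr 27, 1916: 366 days (Feb 29, 1916 is in that span).
Apr 27, 1916 → Apr 27, 1917: 365 days.
Apr 27, 1917 → Apr 27, 1918: 365 days.
Apr 27, 1918 → Apr 27, 1919: 365 days.
Apr 27, 1919 → May 27, 1919: 30 days (April has 30).
May 27, 1919 → Jun 27, 1919: 31 days (May has 31).
Jun 27, 1919 → Jul 27, 1919: 30 days (June has 30).
Jul 27, 1919 → Aug 27, 1919: 31 days (July has 31).
Aug 27, 1919 → Sep 27, 1919: 31 days (August has 31).
Sep 27, 1919 → Oct 27, 1919: 30 days (September has 30).
Oct 27, 1919 → Nov 27, 1919: 31 days (October has 31).
Nov 27, 1919 → Dec 27, 1919: 30 days (November has 30).
Dec 27, 1919 → Jan 27, 1920: 31 days (December has 31).
Jan 27, 1920 → Feb 9, 1920: 13 days.
Total: 6132 days.

6132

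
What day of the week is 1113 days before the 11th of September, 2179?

Saturday

Sep 11, 2179 is a Saturday.
1113 mod 7 = 0, so 1113 days before a Saturday is Saturday − 0 = Saturday.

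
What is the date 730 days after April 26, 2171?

April 25, 2173

+366 (one year; includes Feb 29, 2172) → Apr 26, 2172 (364 left).
Apr has 30 days: +5 → May 1, 2172 (359 left).
May has 31 days: +31 → Jun 1, 2172 (328 left).
Jun has 30 days: +30 → Jul 1, 2172 (298 left).
Jul has 31 days: +31 → Aug 1, 2172 (267 left).
Aug has 31 days: +31 → Sep 1, 2172 (236 left).
Sep has 30 days: +30 → Oct 1, 2172 (206 left).
Oct has 31 days: +31 → Nov 1, 2172 (175 left).
Nov has 30 days: +30 → Dec 1, 2172 (145 left).
Dec has 31 days: +31 → Jan 1, 2173 (114 left).
Jan has 31 days: +31 → Feb 1, 2173 (83 left).
Feb has 28 days: +28 → Mar 1, 2173 (55 left).
Mar has 31 days: +31 → Apr 1, 2173 (24 left).
+24 → Apr 25, 2173.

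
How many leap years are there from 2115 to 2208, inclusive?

23

Multiples of 4 in [2115,2208]: 24.
Of those, multiples of 100: 1 (not leap unless ÷400).
Multiples of 400: 0.
Leap years = 24 − 1 + 0 = 23.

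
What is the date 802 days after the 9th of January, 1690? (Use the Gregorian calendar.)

+365 (one year) → Jan 9, 1691 (437 left).
+365 (one year) → Jan 9, 1692 (72 left).
Jan has 31 days: +23 → Feb 1, 1692 (49 left).
Feb has 29 days: +29 → Mar 1, 1692 (20 left).
+20 → Mar 21, 1692.

March 21, 1692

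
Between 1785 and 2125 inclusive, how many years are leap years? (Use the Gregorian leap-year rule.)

Multiples of 4 in [1785,2125]: 85.
Of those, multiples of 100: 4 (not leap unless ÷400).
Multiples of 400: 1.
Leap years = 85 − 4 + 1 = 82.

82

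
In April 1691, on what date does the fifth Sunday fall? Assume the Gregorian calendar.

April 29, 1691

April 1, 1691 is a Sunday.
The first Sunday is therefore April 1 (same day).
The fifth Sunday is 1 + 4×7 = April 29.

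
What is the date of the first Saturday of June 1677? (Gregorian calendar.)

June 1, 1677 is a Tuesday.
The first Saturday is therefore June 5 (4 days later).

June 5, 1677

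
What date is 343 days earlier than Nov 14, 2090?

−14 → Oct 31, 2090 (end of Oct, 31 days; 329 left).
−31 → Sep 30, 2090 (end of Sep, 30 days; 298 left).
−30 → Aug 31, 2090 (end of Aug, 31 days; 268 left).
−31 → Jul 31, 2090 (end of Jul, 31 days; 237 left).
−31 → Jun 30, 2090 (end of Jun, 30 days; 206 left).
−30 → May 31, 2090 (end of May, 31 days; 176 left).
−31 → Apr 30, 2090 (end of Apr, 30 days; 145 left).
−30 → Mar 31, 2090 (end of Mar, 31 days; 115 left).
−31 → Feb 28, 2090 (end of Feb, 28 days; 84 left).
−28 → Jan 31, 2090 (end of Jan, 31 days; 56 left).
−31 → Dec 31, 2089 (end of Dec, 31 days; 25 left).
−25 → Dec 6, 2089.

December 6, 2089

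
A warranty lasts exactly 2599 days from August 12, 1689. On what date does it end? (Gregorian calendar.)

+365 (one year) → Aug 12, 1690 (2234 left).
+365 (one year) → Aug 12, 1691 (1869 left).
+366 (one year; includes Feb 29, 1692) → Aug 12, 1692 (1503 left).
+365 (one year) → Aug 12, 1693 (1138 left).
+365 (one year) → Aug 12, 1694 (773 left).
+365 (one year) → Aug 12, 1695 (408 left).
+366 (one year; includes Feb 29, 1696) → Aug 12, 1696 (42 left).
Aug has 31 days: +20 → Sep 1, 1696 (22 left).
+22 → Sep 23, 1696.

September 23, 1696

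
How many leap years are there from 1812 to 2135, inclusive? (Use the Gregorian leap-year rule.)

Multiples of 4 in [1812,2135]: 81.
Of those, multiples of 100: 3 (not leap unless ÷400).
Multiples of 400: 1.
Leap years = 81 − 3 + 1 = 79.

79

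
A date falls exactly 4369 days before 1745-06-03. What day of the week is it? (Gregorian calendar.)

Wednesday

First find the weekday of Jun 3, 1745. Doomsday rule: the anchor day for the 1700s is Sunday. For year 45: 45÷12 = 3 r 9, and 9÷4 = 2, so 3+9+2 = 14.
Sunday + 14 ≡ Sunday — that's 1745's doomsday.
In June the doomsday date is Jun 6.
Jun 3 is 3 days before Jun 6; 3 mod 7 = 3, so Sunday − 3 = Thursday.
4369 mod 7 = 1, so 4369 days before a Thursday is Thursday − 1 = Wednesday.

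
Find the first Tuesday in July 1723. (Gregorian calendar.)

July 6, 1723

July 1, 1723 is a Thursday.
The first Tuesday is therefore July 6 (5 days later).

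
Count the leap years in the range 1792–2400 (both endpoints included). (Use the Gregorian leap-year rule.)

Multiples of 4 in [1792,2400]: 153.
Of those, multiples of 100: 7 (not leap unless ÷400).
Multiples of 400: 2.
Leap years = 153 − 7 + 2 = 148.

148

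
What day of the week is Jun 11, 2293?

Sunday

Doomsday rule: the anchor day for the 2200s is Friday. For year 93: 93÷12 = 7 r 9, and 9÷4 = 2, so 7+9+2 = 18.
Friday + 18 ≡ Tuesday — that's 2293's doomsday.
In June the doomsday date is Jun 6.
Jun 11 is 5 days after Jun 6; 5 mod 7 = 5, so Tuesday + 5 = Sunday.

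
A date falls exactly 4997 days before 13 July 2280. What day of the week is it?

First find the weekday of Jul 13, 2280. Doomsday rule: the anchor day for the 2200s is Friday. For year 80: 80÷12 = 6 r 8, and 8÷4 = 2, so 6+8+2 = 16.
Friday + 16 ≡ Sunday — that's 2280's doomsday.
In July the doomsday date is Jul 11.
Jul 13 is 2 days after Jul 11; 2 mod 7 = 2, so Sunday + 2 = Tuesday.
4997 mod 7 = 6, so 4997 days before a Tuesday is Tuesday − 6 = Wednesday.

Wednesday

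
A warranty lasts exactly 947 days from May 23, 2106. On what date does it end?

December 25, 2108

+365 (one year) → May 23, 2107 (582 left).
+366 (one year; includes Feb 29, 2108) → May 23, 2108 (216 left).
May has 31 days: +9 → Jun 1, 2108 (207 left).
Jun has 30 days: +30 → Jul 1, 2108 (177 left).
Jul has 31 days: +31 → Aug 1, 2108 (146 left).
Aug has 31 days: +31 → Sep 1, 2108 (115 left).
Sep has 30 days: +30 → Oct 1, 2108 (85 left).
Oct has 31 days: +31 → Nov 1, 2108 (54 left).
Nov has 30 days: +30 → Dec 1, 2108 (24 left).
+24 → Dec 25, 2108.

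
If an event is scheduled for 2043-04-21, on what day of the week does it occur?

Tuesday

Doomsday rule: the anchor day for the 2000s is Tuesday. For year 43: 43÷12 = 3 r 7, and 7÷4 = 1, so 3+7+1 = 11.
Tuesday + 11 ≡ Saturday — that's 2043's doomsday.
In April the doomsday date is Apr 4.
Apr 21 is 17 days after Apr 4; 17 mod 7 = 3, so Saturday + 3 = Tuesday.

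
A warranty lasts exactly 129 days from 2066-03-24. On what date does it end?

Mar has 31 days: +8 → Apr 1, 2066 (121 left).
Apr has 30 days: +30 → May 1, 2066 (91 left).
May has 31 days: +31 → Jun 1, 2066 (60 left).
Jun has 30 days: +30 → Jul 1, 2066 (30 left).
+30 → Jul 31, 2066.

July 31, 2066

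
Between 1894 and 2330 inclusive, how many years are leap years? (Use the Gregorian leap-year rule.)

105

Multiples of 4 in [1894,2330]: 109.
Of those, multiples of 100: 5 (not leap unless ÷400).
Multiples of 400: 1.
Leap years = 109 − 5 + 1 = 105.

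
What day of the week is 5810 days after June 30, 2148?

First find the weekday of Jun 30, 2148. Doomsday rule: the anchor day for the 2100s is Sunday. For year 48: 48÷12 = 4 r 0, and 0÷4 = 0, so 4+0+0 = 4.
Sunday + 4 ≡ Thursday — that's 2148's doomsday.
In June the doomsday date is Jun 6.
Jun 30 is 24 days after Jun 6; 24 mod 7 = 3, so Thursday + 3 = Sunday.
5810 mod 7 = 0, so 5810 days after a Sunday is Sunday + 0 = Sunday.

Sunday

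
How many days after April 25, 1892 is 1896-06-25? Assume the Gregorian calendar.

Apr 25, 1892 → Apr 25, 1893: 365 days.
Apr 25, 1893 → Apr 25, 1894: 365 days.
Apr 25, 1894 → Apr 25, 1895: 365 days.
Apr 25, 1895 → Apr 25, 1896: 366 days (Feb 29, 1896 is in that span).
Apr 25, 1896 → May 25, 1896: 30 days (April has 30).
May 25, 1896 → Jun 25, 1896: 31 days.
Total: 1522 days.

1522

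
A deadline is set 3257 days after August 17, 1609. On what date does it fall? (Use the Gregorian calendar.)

July 18, 1618

+365 (one year) → Aug 17, 1610 (2892 left).
+365 (one year) → Aug 17, 1611 (2527 left).
+366 (one year; includes Feb 29, 1612) → Aug 17, 1612 (2161 left).
+365 (one year) → Aug 17, 1613 (1796 left).
+365 (one year) → Aug 17, 1614 (1431 left).
+365 (one year) → Aug 17, 1615 (1066 left).
+366 (one year; includes Feb 29, 1616) → Aug 17, 1616 (700 left).
+365 (one year) → Aug 17, 1617 (335 left).
Aug has 31 days: +15 → Sep 1, 1617 (320 left).
Sep has 30 days: +30 → Oct 1, 1617 (290 left).
Oct has 31 days: +31 → Nov 1, 1617 (259 left).
Nov has 30 days: +30 → Dec 1, 1617 (229 left).
Dec has 31 days: +31 → Jan 1, 1618 (198 left).
Jan has 31 days: +31 → Feb 1, 1618 (167 left).
Feb has 28 days: +28 → Mar 1, 1618 (139 left).
Mar has 31 days: +31 → Apr 1, 1618 (108 left).
Apr has 30 days: +30 → May 1, 1618 (78 left).
May has 31 days: +31 → Jun 1, 1618 (47 left).
Jun has 30 days: +30 → Jul 1, 1618 (17 left).
+17 → Jul 18, 1618.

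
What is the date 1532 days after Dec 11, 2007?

+366 (one year; includes Feb 29, 2008) → Dec 11, 2008 (1166 left).
+365 (one year) → Dec 11, 2009 (801 left).
+365 (one year) → Dec 11, 2010 (436 left).
+365 (one year) → Dec 11, 2011 (71 left).
Dec has 31 days: +21 → Jan 1, 2012 (50 left).
Jan has 31 days: +31 → Feb 1, 2012 (19 left).
+19 → Feb 20, 2012.

February 20, 2012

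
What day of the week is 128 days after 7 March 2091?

First find the weekday of Mar 7, 2091. Doomsday rule: the anchor day for the 2000s is Tuesday. For year 91: 91÷12 = 7 r 7, and 7÷4 = 1, so 7+7+1 = 15.
Tuesday + 15 ≡ Wednesday — that's 2091's doomsday.
In March the doomsday date is Mar 14.
Mar 7 is 7 days before Mar 14; 7 mod 7 = 0, so Wednesday − 0 = Wednesday.
128 mod 7 = 2, so 128 days after a Wednesday is Wednesday + 2 = Friday.

Friday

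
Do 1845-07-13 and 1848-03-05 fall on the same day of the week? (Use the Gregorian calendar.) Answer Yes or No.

Yes

From Jul 13, 1845 to Mar 5, 1848 is 966 days.
966 mod 7 = 0, so they are the same weekday.
(Jul 13, 1845 is a Sunday; Mar 5, 1848 is a Sunday.)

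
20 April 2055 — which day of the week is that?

Tuesday

January 1, 2055 is a Friday.
Jan 1, 2055 → Feb 1, 2055: 31 days (January has 31).
Feb 1, 2055 → Mar 1, 2055: 28 days (February has 28).
Mar 1, 2055 → Apr 1, 2055: 31 days (March has 31).
Apr 1, 2055 → Apr 20, 2055: 19 days.
Total: 109 days.
109 mod 7 = 4, so Friday + 4 = Tuesday.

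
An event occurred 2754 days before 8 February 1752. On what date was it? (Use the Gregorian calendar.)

July 25, 1744

−365 (one year) → Feb 8, 1751 (2389 left).
−365 (one year) → Feb 8, 1750 (2024 left).
−365 (one year) → Feb 8, 1749 (1659 left).
−366 (one year; includes Feb 29, 1748) → Feb 8, 1748 (1293 left).
−365 (one year) → Feb 8, 1747 (928 left).
−365 (one year) → Feb 8, 1746 (563 left).
−365 (one year) → Feb 8, 1745 (198 left).
−8 → Jan 31, 1745 (end of Jan, 31 days; 190 left).
−31 → Dec 31, 1744 (end of Dec, 31 days; 159 left).
−31 → Nov 30, 1744 (end of Nov, 30 days; 128 left).
−30 → Oct 31, 1744 (end of Oct, 31 days; 98 left).
−31 → Sep 30, 1744 (end of Sep, 30 days; 67 left).
−30 → Aug 31, 1744 (end of Aug, 31 days; 37 left).
−31 → Jul 31, 1744 (end of Jul, 31 days; 6 left).
−6 → Jul 25, 1744.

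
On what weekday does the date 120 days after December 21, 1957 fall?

First find the weekday of Dec 21, 1957. Doomsday rule: the anchor day for the 1900s is Wednesday. For year 57: 57÷12 = 4 r 9, and 9÷4 = 2, so 4+9+2 = 15.
Wednesday + 15 ≡ Thursday — that's 1957's doomsday.
In December the doomsday date is Dec 12.
Dec 21 is 9 days after Dec 12; 9 mod 7 = 2, so Thursday + 2 = Saturday.
120 mod 7 = 1, so 120 days after a Saturday is Saturday + 1 = Sunday.

Sunday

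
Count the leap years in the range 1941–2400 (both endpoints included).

Multiples of 4 in [1941,2400]: 115.
Of those, multiples of 100: 5 (not leap unless ÷400).
Multiples of 400: 2.
Leap years = 115 − 5 + 2 = 112.

112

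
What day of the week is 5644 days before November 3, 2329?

First find the weekday of Nov 3, 2329. Doomsday rule: the anchor day for the 2300s is Wednesday. For year 29: 29÷12 = 2 r 5, and 5÷4 = 1, so 2+5+1 = 8.
Wednesday + 8 ≡ Thursday — that's 2329's doomsday.
In November the doomsday date is Nov 7.
Nov 3 is 4 days before Nov 7; 4 mod 7 = 4, so Thursday − 4 = Sunday.
5644 mod 7 = 2, so 5644 days before a Sunday is Sunday − 2 = Friday.

Friday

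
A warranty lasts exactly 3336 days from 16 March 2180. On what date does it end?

May 4, 2189

+365 (one year) → Mar 16, 2181 (2971 left).
+365 (one year) → Mar 16, 2182 (2606 left).
+365 (one year) → Mar 16, 2183 (2241 left).
+366 (one year; includes Feb 29, 2184) → Mar 16, 2184 (1875 left).
+365 (one year) → Mar 16, 2185 (1510 left).
+365 (one year) → Mar 16, 2186 (1145 left).
+365 (one year) → Mar 16, 2187 (780 left).
+366 (one year; includes Feb 29, 2188) → Mar 16, 2188 (414 left).
+365 (one year) → Mar 16, 2189 (49 left).
Mar has 31 days: +16 → Apr 1, 2189 (33 left).
Apr has 30 days: +30 → May 1, 2189 (3 left).
+3 → May 4, 2189.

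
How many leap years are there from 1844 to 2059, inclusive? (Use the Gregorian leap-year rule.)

53

Multiples of 4 in [1844,2059]: 54.
Of those, multiples of 100: 2 (not leap unless ÷400).
Multiples of 400: 1.
Leap years = 54 − 2 + 1 = 53.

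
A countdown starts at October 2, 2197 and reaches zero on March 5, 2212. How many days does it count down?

Oct 2, 2197 → Oct 2, 2198: 365 days.
Oct 2, 2198 → Oct 2, 2199: 365 days.
Oct 2, 2199 → Oct 2, 2200: 365 days.
Oct 2, 2200 → Oct 2, 2201: 365 days.
Oct 2, 2201 → Oct 2, 2202: 365 days.
Oct 2, 2202 → Oct 2, 2203: 365 days.
Oct 2, 2203 → Oct 2, 2204: 366 days (Feb 29, 2204 is in that span).
Oct 2, 2204 → Oct 2, 2205: 365 days.
Oct 2, 2205 → Oct 2, 2206: 365 days.
Oct 2, 2206 → Oct 2, 2207: 365 days.
Oct 2, 2207 → Oct 2, 2208: 366 days (Feb 29, 2208 is in that span).
Oct 2, 2208 → Oct 2, 2209: 365 days.
Oct 2, 2209 → Oct 2, 2210: 365 days.
Oct 2, 2210 → Oct 2, 2211: 365 days.
Oct 2, 2211 → Nov 2, 2211: 31 days (October has 31).
Nov 2, 2211 → Dec 2, 2211: 30 days (November has 30).
Dec 2, 2211 → Jan 2, 2212: 31 days (December has 31).
Jan 2, 2212 → Feb 2, 2212: 31 days (January has 31).
Feb 2, 2212 → Mar 2, 2212: 29 days (February has 29).
Mar 2, 2212 → Mar 5, 2212: 3 days.
Total: 5267 days.

5267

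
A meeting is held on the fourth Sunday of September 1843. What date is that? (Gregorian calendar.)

September 1, 1843 is a Friday.
The first Sunday is therefore September 3 (2 days later).
The fourth Sunday is 3 + 3×7 = September 24.

September 24, 1843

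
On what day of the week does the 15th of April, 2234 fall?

Tuesday

Doomsday rule: the anchor day for the 2200s is Friday. For year 34: 34÷12 = 2 r 10, and 10÷4 = 2, so 2+10+2 = 14.
Friday + 14 ≡ Friday — that's 2234's doomsday.
In April the doomsday date is Apr 4.
Apr 15 is 11 days after Apr 4; 11 mod 7 = 4, so Friday + 4 = Tuesday.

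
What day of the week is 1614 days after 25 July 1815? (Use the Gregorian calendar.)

First find the weekday of Jul 25, 1815. Doomsday rule: the anchor day for the 1800s is Friday. For year 15: 15÷12 = 1 r 3, and 3÷4 = 0, so 1+3+0 = 4.
Friday + 4 ≡ Tuesday — that's 1815's doomsday.
In July the doomsday date is Jul 11.
Jul 25 is 14 days after Jul 11; 14 mod 7 = 0, so Tuesday + 0 = Tuesday.
1614 mod 7 = 4, so 1614 days after a Tuesday is Tuesday + 4 = Saturday.

Saturday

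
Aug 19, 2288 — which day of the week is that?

Doomsday rule: the anchor day for the 2200s is Friday. For year 88: 88÷12 = 7 r 4, and 4÷4 = 1, so 7+4+1 = 12.
Friday + 12 ≡ Wednesday — that's 2288's doomsday.
In August the doomsday date is Aug 8.
Aug 19 is 11 days after Aug 8; 11 mod 7 = 4, so Wednesday + 4 = Sunday.

Sunday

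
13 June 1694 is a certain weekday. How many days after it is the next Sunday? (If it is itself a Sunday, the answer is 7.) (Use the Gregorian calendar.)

Jun 13, 1694 is a Sunday.
From Sunday to the next Sunday is 7 days.

7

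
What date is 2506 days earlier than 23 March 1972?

May 13, 1965

−366 (one year; includes Feb 29, 1972) → Mar 23, 1971 (2140 left).
−365 (one year) → Mar 23, 1970 (1775 left).
−365 (one year) → Mar 23, 1969 (1410 left).
−365 (one year) → Mar 23, 1968 (1045 left).
−366 (one year; includes Feb 29, 1968) → Mar 23, 1967 (679 left).
−365 (one year) → Mar 23, 1966 (314 left).
−23 → Feb 28, 1966 (end of Feb, 28 days; 291 left).
−28 → Jan 31, 1966 (end of Jan, 31 days; 263 left).
−31 → Dec 31, 1965 (end of Dec, 31 days; 232 left).
−31 → Nov 30, 1965 (end of Nov, 30 days; 201 left).
−30 → Oct 31, 1965 (end of Oct, 31 days; 171 left).
−31 → Sep 30, 1965 (end of Sep, 30 days; 140 left).
−30 → Aug 31, 1965 (end of Aug, 31 days; 110 left).
−31 → Jul 31, 1965 (end of Jul, 31 days; 79 left).
−31 → Jun 30, 1965 (end of Jun, 30 days; 48 left).
−30 → May 31, 1965 (end of May, 31 days; 18 left).
−18 → May 13, 1965.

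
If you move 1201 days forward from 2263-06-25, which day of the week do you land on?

Monday

Jun 25, 2263 is a Thursday.
1201 mod 7 = 4, so 1201 days after a Thursday is Thursday + 4 = Monday.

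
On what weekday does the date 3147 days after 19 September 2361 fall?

First find the weekday of Sep 19, 2361. Doomsday rule: the anchor day for the 2300s is Wednesday. For year 61: 61÷12 = 5 r 1, and 1÷4 = 0, so 5+1+0 = 6.
Wednesday + 6 ≡ Tuesday — that's 2361's doomsday.
In September the doomsday date is Sep 5.
Sep 19 is 14 days after Sep 5; 14 mod 7 = 0, so Tuesday + 0 = Tuesday.
3147 mod 7 = 4, so 3147 days after a Tuesday is Tuesday + 4 = Saturday.

Saturday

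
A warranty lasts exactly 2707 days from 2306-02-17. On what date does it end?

+365 (one year) → Feb 17, 2307 (2342 left).
+365 (one year) → Feb 17, 2308 (1977 left).
+366 (one year; includes Feb 29, 2308) → Feb 17, 2309 (1611 left).
+365 (one year) → Feb 17, 2310 (1246 left).
+365 (one year) → Feb 17, 2311 (881 left).
+365 (one year) → Feb 17, 2312 (516 left).
+366 (one year; includes Feb 29, 2312) → Feb 17, 2313 (150 left).
Feb has 28 days: +12 → Mar 1, 2313 (138 left).
Mar has 31 days: +31 → Apr 1, 2313 (107 left).
Apr has 30 days: +30 → May 1, 2313 (77 left).
May has 31 days: +31 → Jun 1, 2313 (46 left).
Jun has 30 days: +30 → Jul 1, 2313 (16 left).
+16 → Jul 17, 2313.

July 17, 2313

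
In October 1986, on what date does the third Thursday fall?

October 1, 1986 is a Wednesday.
The first Thursday is therefore October 2 (1 days later).
The third Thursday is 2 + 2×7 = October 16.

October 16, 1986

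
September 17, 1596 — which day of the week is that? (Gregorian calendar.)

Tuesday

Doomsday rule: the anchor day for the 1500s is Wednesday. For year 96: 96÷12 = 8 r 0, and 0÷4 = 0, so 8+0+0 = 8.
Wednesday + 8 ≡ Thursday — that's 1596's doomsday.
In September the doomsday date is Sep 5.
Sep 17 is 12 days after Sep 5; 12 mod 7 = 5, so Thursday + 5 = Tuesday.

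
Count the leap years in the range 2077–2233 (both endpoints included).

Multiples of 4 in [2077,2233]: 39.
Of those, multiples of 100: 2 (not leap unless ÷400).
Multiples of 400: 0.
Leap years = 39 − 2 + 0 = 37.

37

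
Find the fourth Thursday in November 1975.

November 1, 1975 is a Saturday.
The first Thursday is therefore November 6 (5 days later).
The fourth Thursday is 6 + 3×7 = November 27.

November 27, 1975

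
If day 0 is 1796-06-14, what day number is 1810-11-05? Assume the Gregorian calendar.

Jun 14, 1796 → Jun 14, 1797: 365 days.
Jun 14, 1797 → Jun 14, 1798: 365 days.
Jun 14, 1798 → Jun 14, 1799: 365 days.
Jun 14, 1799 → Jun 14, 1800: 365 days.
Jun 14, 1800 → Jun 14, 1801: 365 days.
Jun 14, 1801 → Jun 14, 1802: 365 days.
Jun 14, 1802 → Jun 14, 1803: 365 days.
Jun 14, 1803 → Jun 14, 1804: 366 days (Feb 29, 1804 is in that span).
Jun 14, 1804 → Jun 14, 1805: 365 days.
Jun 14, 1805 → Jun 14, 1806: 365 days.
Jun 14, 1806 → Jun 14, 1807: 365 days.
Jun 14, 1807 → Jun 14, 1808: 366 days (Feb 29, 1808 is in that span).
Jun 14, 1808 → Jun 14, 1809: 365 days.
Jun 14, 1809 → Jun 14, 1810: 365 days.
Jun 14, 1810 → Jul 14, 1810: 30 days (June has 30).
Jul 14, 1810 → Aug 14, 1810: 31 days (July has 31).
Aug 14, 1810 → Sep 14, 1810: 31 days (August has 31).
Sep 14, 1810 → Oct 14, 1810: 30 days (September has 30).
Oct 14, 1810 → Nov 5, 1810: 22 days.
Total: 5256 days.

5256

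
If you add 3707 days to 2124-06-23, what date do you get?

August 17, 2134

+365 (one year) → Jun 23, 2125 (3342 left).
+365 (one year) → Jun 23, 2126 (2977 left).
+365 (one year) → Jun 23, 2127 (2612 left).
+366 (one year; includes Feb 29, 2128) → Jun 23, 2128 (2246 left).
+365 (one year) → Jun 23, 2129 (1881 left).
+365 (one year) → Jun 23, 2130 (1516 left).
+365 (one year) → Jun 23, 2131 (1151 left).
+366 (one year; includes Feb 29, 2132) → Jun 23, 2132 (785 left).
+365 (one year) → Jun 23, 2133 (420 left).
+365 (one year) → Jun 23, 2134 (55 left).
Jun has 30 days: +8 → Jul 1, 2134 (47 left).
Jul has 31 days: +31 → Aug 1, 2134 (16 left).
+16 → Aug 17, 2134.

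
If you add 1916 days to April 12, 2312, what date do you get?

July 11, 2317

+365 (one year) → Apr 12, 2313 (1551 left).
+365 (one year) → Apr 12, 2314 (1186 left).
+365 (one year) → Apr 12, 2315 (821 left).
+366 (one year; includes Feb 29, 2316) → Apr 12, 2316 (455 left).
+365 (one year) → Apr 12, 2317 (90 left).
Apr has 30 days: +19 → May 1, 2317 (71 left).
May has 31 days: +31 → Jun 1, 2317 (40 left).
Jun has 30 days: +30 → Jul 1, 2317 (10 left).
+10 → Jul 11, 2317.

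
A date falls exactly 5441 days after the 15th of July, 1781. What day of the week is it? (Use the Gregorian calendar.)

First find the weekday of Jul 15, 1781. Doomsday rule: the anchor day for the 1700s is Sunday. For year 81: 81÷12 = 6 r 9, and 9÷4 = 2, so 6+9+2 = 17.
Sunday + 17 ≡ Wednesday — that's 1781's doomsday.
In July the doomsday date is Jul 11.
Jul 15 is 4 days after Jul 11; 4 mod 7 = 4, so Wednesday + 4 = Sunday.
5441 mod 7 = 2, so 5441 days after a Sunday is Sunday + 2 = Tuesday.

Tuesday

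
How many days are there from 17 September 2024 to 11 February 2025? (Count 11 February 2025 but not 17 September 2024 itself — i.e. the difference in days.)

Sep 17, 2024 → Oct 17, 2024: 30 days (September has 30).
Oct 17, 2024 → Nov 17, 2024: 31 days (October has 31).
Nov 17, 2024 → Dec 17, 2024: 30 days (November has 30).
Dec 17, 2024 → Jan 17, 2025: 31 days (December has 31).
Jan 17, 2025 → Feb 11, 2025: 25 days.
Total: 147 days.

147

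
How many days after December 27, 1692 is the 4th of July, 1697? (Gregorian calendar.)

Dec 27, 1692 → Dec 27, 1693: 365 days.
Dec 27, 1693 → Dec 27, 1694: 365 days.
Dec 27, 1694 → Dec 27, 1695: 365 days.
Dec 27, 1695 → Dec 27, 1696: 366 days (Feb 29, 1696 is in that span).
Dec 27, 1696 → Jan 27, 1697: 31 days (December has 31).
Jan 27, 1697 → Feb 27, 1697: 31 days (January has 31).
Feb 27, 1697 → Mar 27, 1697: 28 days (February has 28).
Mar 27, 1697 → Apr 27, 1697: 31 days (March has 31).
Apr 27, 1697 → May 27, 1697: 30 days (April has 30).
May 27, 1697 → Jun 27, 1697: 31 days (May has 31).
Jun 27, 1697 → Jul 4, 1697: 7 days.
Total: 1650 days.

1650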